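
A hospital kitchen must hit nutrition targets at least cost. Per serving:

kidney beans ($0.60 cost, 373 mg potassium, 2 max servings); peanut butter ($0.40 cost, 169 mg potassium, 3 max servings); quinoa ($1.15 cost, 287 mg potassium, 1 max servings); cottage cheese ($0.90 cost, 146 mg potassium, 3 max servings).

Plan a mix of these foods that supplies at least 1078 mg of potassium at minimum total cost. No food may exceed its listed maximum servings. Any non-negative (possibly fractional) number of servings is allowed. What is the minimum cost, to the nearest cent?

Cost per mg of potassium: kidney beans $0.0016, peanut butter $0.0024, quinoa $0.0040, cottage cheese $0.0062.
Take 2 servings of kidney beans: +746.0 mg potassium for $1.20 (total $1.20, still need 332.0 mg).
Take 1.964 servings of peanut butter: +332.0 mg potassium for $0.79 (total $1.99, still need 0.0 mg).
Filling from the cheapest source first is optimal under one linear minimum: $1.99.

$1.99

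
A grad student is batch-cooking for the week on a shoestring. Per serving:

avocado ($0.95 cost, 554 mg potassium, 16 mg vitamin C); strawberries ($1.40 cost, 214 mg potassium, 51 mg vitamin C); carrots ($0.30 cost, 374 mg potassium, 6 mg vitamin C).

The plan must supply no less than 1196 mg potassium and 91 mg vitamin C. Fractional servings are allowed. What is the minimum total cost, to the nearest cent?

$2.81

A basic optimal solution has at most two foods positive. Try each food alone and each pair with both targets met exactly.
avocado only: max(1196/554, 91/16) = 5.688 servings → $5.40.
strawberries only: max(1196/214, 91/51) = 5.589 servings → $7.82.
carrots only: max(1196/374, 91/6) = 15.17 servings → $4.55.
avocado + strawberries with both tight: 1.672 servings and 1.26 servings → $3.35.
avocado + carrots with both targets exact would need a negative amount; discard.
strawberries + carrots with both tight: 1.51 servings and 2.334 servings → $2.81.
The minimum over all feasible corners is $2.81.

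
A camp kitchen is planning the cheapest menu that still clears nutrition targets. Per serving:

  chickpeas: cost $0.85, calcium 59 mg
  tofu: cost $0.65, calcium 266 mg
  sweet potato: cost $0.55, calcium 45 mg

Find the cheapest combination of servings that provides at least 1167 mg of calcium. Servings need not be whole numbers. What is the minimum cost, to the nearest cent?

Cost per mg of calcium: tofu $0.0024, sweet potato $0.0122, chickpeas $0.0144.
With no serving limits, use only tofu: 1167 mg / 266 mg = 4.387 servings × $0.65 = $2.85.

$2.85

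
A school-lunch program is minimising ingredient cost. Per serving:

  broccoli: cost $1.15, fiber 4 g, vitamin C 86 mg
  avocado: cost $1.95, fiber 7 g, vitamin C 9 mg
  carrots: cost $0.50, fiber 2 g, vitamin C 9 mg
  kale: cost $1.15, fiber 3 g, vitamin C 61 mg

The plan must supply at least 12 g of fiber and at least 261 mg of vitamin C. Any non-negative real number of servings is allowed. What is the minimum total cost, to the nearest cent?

Minimising a linear cost over {fiber ≥ 12, vitamin C ≥ 261, servings ≥ 0} — the optimum is at a vertex, using one or two foods.
broccoli only: max(12/4, 261/86) = 3.035 servings → $3.49.
avocado only: max(12/7, 261/9) = 29 servings → $56.55.
carrots only: max(12/2, 261/9) = 29 servings → $14.50.
kale only: max(12/3, 261/61) = 4.279 servings → $4.92.
broccoli + avocado with both targets exact would need a negative amount; discard.
broccoli + carrots with both targets exact would need a negative amount; discard.
broccoli + kale: intersection lies outside the first quadrant.
avocado + carrots: intersection lies outside the first quadrant.
avocado + kale: intersection lies outside the first quadrant.
carrots + kale with both targets exact would need a negative amount; discard.
The minimum over all feasible corners is $3.49.

$3.49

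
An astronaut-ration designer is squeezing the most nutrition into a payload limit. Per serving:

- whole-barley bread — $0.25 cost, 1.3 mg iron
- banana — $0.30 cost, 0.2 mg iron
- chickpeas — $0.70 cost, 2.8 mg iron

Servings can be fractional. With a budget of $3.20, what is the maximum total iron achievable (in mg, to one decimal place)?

Iron per dollar: whole-barley bread 5.2, chickpeas 4, banana 0.6667.
With no serving limits, spend the whole cost allowance on whole-barley bread: $3.20 / $0.25 × 1.3 mg = 16.6 mg.

16.6 mg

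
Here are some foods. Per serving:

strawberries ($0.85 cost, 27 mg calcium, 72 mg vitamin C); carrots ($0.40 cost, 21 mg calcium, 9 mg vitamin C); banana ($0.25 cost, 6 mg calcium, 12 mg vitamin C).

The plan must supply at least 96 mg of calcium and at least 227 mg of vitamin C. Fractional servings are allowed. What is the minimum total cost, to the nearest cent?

$2.86

This is a tiny linear program; its minimum lies at a vertex of the feasible set. List the vertices and price them.
strawberries only: max(96/27, 227/72) = 3.556 servings → $3.02.
carrots only: max(96/21, 227/9) = 25.22 servings → $10.09.
banana only: max(96/6, 227/12) = 18.92 servings → $4.73.
strawberries + carrots with both tight: 3.076 servings and 0.617 servings → $2.86.
strawberries + banana with both tight: 1.944 servings and 7.25 servings → $3.47.
carrots + banana with both targets exact would need a negative amount; discard.
The minimum over all feasible corners is $2.86.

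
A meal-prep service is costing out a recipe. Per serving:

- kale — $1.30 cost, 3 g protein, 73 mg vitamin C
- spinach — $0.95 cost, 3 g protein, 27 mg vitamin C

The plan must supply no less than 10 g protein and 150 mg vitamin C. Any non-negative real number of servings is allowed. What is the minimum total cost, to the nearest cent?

$3.62

The cheapest plan sits at a corner of the feasible region — with two constraints it uses at most two foods.
kale only: max(10/3, 150/73) = 3.333 servings → $4.33.
spinach only: max(10/3, 150/27) = 5.556 servings → $5.28.
kale + spinach with both tight: 1.304 servings and 2.029 servings → $3.62.
So the least-cost plan costs $3.62.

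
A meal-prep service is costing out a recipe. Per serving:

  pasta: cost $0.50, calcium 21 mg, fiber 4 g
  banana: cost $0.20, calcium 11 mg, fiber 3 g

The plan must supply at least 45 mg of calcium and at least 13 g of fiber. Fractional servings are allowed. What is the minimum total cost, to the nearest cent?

$0.87

With two linear requirements the optimum uses one or two foods; enumerate the corners.
pasta only: max(45/21, 13/4) = 3.25 servings → $1.62.
banana only: max(45/11, 13/3) = 4.333 servings → $0.87.
pasta + banana with both targets exact would need a negative amount; discard.
Cheapest feasible corner: $0.87.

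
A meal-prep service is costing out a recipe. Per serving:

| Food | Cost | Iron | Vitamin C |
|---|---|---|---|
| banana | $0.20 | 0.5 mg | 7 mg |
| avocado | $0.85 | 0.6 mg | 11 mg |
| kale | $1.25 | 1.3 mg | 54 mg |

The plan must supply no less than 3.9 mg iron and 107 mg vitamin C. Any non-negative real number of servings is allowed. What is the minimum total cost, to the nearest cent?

$2.63

banana only: max(3.9/0.5, 107/7) = 15.29 servings → $3.06.
avocado only: max(3.9/0.6, 107/11) = 9.727 servings → $8.27.
kale only: max(3.9/1.3, 107/54) = 3 servings → $3.75.
banana + avocado with both targets exact would need a negative amount; discard.
banana + kale with both tight: 3.994 servings and 1.464 servings → $2.63.
avocado + kale with both tight: 3.95 servings and 1.177 servings → $4.83.
Cheapest feasible corner: $2.63.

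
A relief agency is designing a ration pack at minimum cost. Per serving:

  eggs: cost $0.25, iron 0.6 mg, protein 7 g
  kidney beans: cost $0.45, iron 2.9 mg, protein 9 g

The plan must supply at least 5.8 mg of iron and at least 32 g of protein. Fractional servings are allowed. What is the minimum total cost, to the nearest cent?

$1.33

An LP optimum is at a vertex; with two nutrient constraints at most two foods are used. Check each candidate.
eggs only: max(5.8/0.6, 32/7) = 9.667 servings → $2.42.
kidney beans only: max(5.8/2.9, 32/9) = 3.556 servings → $1.60.
eggs + kidney beans with both tight: 2.725 servings and 1.436 servings → $1.33.
The minimum over all feasible corners is $1.33.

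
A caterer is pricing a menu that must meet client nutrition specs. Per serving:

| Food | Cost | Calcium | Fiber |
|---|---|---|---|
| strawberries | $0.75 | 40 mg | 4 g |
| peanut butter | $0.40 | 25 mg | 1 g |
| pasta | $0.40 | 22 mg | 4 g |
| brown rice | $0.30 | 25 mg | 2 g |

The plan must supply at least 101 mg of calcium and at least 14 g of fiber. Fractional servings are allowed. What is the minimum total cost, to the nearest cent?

An LP optimum is at a vertex; with two nutrient constraints at most two foods are used. Check each candidate.
strawberries only: max(101/40, 14/4) = 3.5 servings → $2.62.
peanut butter only: max(101/25, 14/1) = 14 servings → $5.60.
pasta only: max(101/22, 14/4) = 4.591 servings → $1.84.
brown rice only: max(101/25, 14/2) = 7 servings → $2.10.
strawberries + peanut butter: intersection lies outside the first quadrant.
strawberries + pasta with both tight: 1.333 servings and 2.167 servings → $1.87.
strawberries + brown rice: intersection lies outside the first quadrant.
peanut butter + pasta with both tight: 1.231 servings and 3.192 servings → $1.77.
peanut butter + brown rice: intersection lies outside the first quadrant.
pasta + brown rice with both tight: 2.643 servings and 1.714 servings → $1.57.
Cheapest feasible corner: $1.57.

$1.57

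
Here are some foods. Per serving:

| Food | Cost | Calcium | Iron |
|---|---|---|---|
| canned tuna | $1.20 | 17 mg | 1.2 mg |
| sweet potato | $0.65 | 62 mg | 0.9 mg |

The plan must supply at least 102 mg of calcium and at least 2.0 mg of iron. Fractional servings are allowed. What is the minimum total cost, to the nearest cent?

With two linear requirements the optimum uses one or two foods; enumerate the corners.
canned tuna only: max(102/17, 2.0/1.2) = 6 servings → $7.20.
sweet potato only: max(102/62, 2.0/0.9) = 2.222 servings → $1.44.
canned tuna + sweet potato with both tight: 0.5448 servings and 1.496 servings → $1.63.
So the least-cost plan costs $1.44.

$1.44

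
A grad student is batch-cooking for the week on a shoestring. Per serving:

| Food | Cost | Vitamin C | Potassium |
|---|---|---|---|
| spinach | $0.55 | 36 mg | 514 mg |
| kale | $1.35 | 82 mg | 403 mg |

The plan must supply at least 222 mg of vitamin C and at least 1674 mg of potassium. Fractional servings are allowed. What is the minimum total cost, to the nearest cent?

$3.39

spinach only: max(222/36, 1674/514) = 6.167 servings → $3.39.
kale only: max(222/82, 1674/403) = 4.154 servings → $5.61.
spinach + kale with both tight: 1.729 servings and 1.948 servings → $3.58.
Cheapest feasible corner: $3.39.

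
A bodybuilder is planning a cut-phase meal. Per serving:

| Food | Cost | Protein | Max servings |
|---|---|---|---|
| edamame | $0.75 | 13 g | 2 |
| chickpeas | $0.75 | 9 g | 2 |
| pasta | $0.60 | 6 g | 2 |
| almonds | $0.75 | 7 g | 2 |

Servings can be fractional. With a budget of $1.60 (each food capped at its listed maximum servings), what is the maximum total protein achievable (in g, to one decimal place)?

27.2 g

Protein per dollar: edamame 17.33, chickpeas 12, pasta 10, almonds 9.333.
Take 2 servings of edamame: spends $1.50, +26.0 g protein (running total 26.0 g).
Take 0.1333 servings of chickpeas: spends $0.10, +1.2 g protein (running total 27.2 g).
Greedy by best ratio exhausts the cost allowance optimally: 27.2 g.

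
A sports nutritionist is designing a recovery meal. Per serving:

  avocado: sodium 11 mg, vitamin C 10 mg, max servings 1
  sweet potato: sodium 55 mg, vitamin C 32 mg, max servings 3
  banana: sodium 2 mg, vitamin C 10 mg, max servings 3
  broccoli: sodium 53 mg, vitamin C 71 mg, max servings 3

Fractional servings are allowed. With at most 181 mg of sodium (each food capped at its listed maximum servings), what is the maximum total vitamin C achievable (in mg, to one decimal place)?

Vitamin C per mg sodium: banana 5, broccoli 1.34, avocado 0.9091, sweet potato 0.5818.
Take 3 servings of banana: uses 6 mg sodium, +30.0 mg vitamin C (running total 30.0 mg).
Take 3 servings of broccoli: uses 159 mg sodium, +213.0 mg vitamin C (running total 243.0 mg).
Take 1 serving of avocado: uses 11 mg sodium, +10.0 mg vitamin C (running total 253.0 mg).
Take 0.09091 servings of sweet potato: uses 5 mg sodium, +2.9 mg vitamin C (running total 255.9 mg).
Greedy by best ratio exhausts the sodium allowance optimally: 255.9 mg.

255.9 mg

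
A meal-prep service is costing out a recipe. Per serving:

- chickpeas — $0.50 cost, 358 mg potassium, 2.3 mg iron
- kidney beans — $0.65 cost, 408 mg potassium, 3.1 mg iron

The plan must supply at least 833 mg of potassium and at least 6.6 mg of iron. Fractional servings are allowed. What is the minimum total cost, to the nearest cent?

$1.38

Check every corner: each single food scaled to meet both minima, and each pair solved so both constraints bind.
chickpeas only: max(833/358, 6.6/2.3) = 2.87 servings → $1.43.
kidney beans only: max(833/408, 6.6/3.1) = 2.129 servings → $1.38.
chickpeas + kidney beans with both targets exact would need a negative amount; discard.
The minimum over all feasible corners is $1.38.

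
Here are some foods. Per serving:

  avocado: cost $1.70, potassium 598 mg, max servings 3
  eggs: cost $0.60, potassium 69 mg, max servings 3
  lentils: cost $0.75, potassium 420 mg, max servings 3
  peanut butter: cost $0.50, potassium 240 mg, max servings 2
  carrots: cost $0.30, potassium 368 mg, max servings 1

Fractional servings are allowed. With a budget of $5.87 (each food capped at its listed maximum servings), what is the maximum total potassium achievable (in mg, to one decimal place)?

Potassium per dollar: carrots 1227, lentils 560, peanut butter 480, avocado 351.8, eggs 115.
Take 1 serving of carrots: spends $0.30, +368.0 mg potassium (running total 368.0 mg).
Take 3 servings of lentils: spends $2.25, +1260.0 mg potassium (running total 1628.0 mg).
Take 2 servings of peanut butter: spends $1.00, +480.0 mg potassium (running total 2108.0 mg).
Take 1.365 servings of avocado: spends $2.32, +816.1 mg potassium (running total 2924.1 mg).
Greedy by best ratio exhausts the cost allowance optimally: 2924.1 mg.

2924.1 mg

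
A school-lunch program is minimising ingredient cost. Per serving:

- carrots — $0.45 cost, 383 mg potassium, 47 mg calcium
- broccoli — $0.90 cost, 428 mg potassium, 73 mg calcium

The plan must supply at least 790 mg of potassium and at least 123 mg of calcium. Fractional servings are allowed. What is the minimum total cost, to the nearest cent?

Check every corner: each single food scaled to meet both minima, and each pair solved so both constraints bind.
carrots only: max(790/383, 123/47) = 2.617 servings → $1.18.
broccoli only: max(790/428, 123/73) = 1.846 servings → $1.66.
carrots + broccoli with both tight: 0.6408 servings and 1.272 servings → $1.43.
The minimum over all feasible corners is $1.18.

$1.18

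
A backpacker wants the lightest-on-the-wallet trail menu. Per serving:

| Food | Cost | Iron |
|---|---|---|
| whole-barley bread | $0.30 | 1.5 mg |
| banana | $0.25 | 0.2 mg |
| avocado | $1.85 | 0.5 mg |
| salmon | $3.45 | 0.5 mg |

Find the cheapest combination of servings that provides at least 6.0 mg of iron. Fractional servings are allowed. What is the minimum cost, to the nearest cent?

Cost per mg of iron: whole-barley bread $0.2000, banana $1.2500, avocado $3.7000, salmon $6.9000.
With no serving limits, use only whole-barley bread: 6.0 mg / 1.5 mg = 4 servings × $0.30 = $1.20.

$1.20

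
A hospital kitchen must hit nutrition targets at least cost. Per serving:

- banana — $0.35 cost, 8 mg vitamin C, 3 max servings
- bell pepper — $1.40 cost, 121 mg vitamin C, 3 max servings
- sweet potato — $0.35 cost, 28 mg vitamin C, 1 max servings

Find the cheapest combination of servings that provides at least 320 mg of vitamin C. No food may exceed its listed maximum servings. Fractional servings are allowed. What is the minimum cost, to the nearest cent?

$3.70

Cost per mg of vitamin C: bell pepper $0.0116, sweet potato $0.0125, banana $0.0437.
Take 2.645 servings of bell pepper: +320.0 mg vitamin C for $3.70 (total $3.70, still need 0.0 mg).
Filling from the cheapest source first is optimal under one linear minimum: $3.70.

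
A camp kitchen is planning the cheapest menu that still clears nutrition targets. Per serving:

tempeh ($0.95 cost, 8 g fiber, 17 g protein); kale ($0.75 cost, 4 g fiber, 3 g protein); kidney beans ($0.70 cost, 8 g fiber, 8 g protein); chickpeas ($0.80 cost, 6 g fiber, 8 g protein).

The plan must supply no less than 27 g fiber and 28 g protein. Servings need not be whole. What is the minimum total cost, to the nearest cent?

$2.39

Two binding constraints pin down two serving amounts, so the optimal mix uses at most two foods. The candidates are each food alone (scaled to the tighter of fiber/protein) and each pair with both constraints tight.
tempeh only: max(27/8, 28/17) = 3.375 servings → $3.21.
kale only: max(27/4, 28/3) = 9.333 servings → $7.00.
kidney beans only: max(27/8, 28/8) = 3.5 servings → $2.45.
chickpeas only: max(27/6, 28/8) = 4.5 servings → $3.60.
tempeh + kale with both tight: 0.7045 servings and 5.341 servings → $4.67.
tempeh + kidney beans with both tight: 0.1111 servings and 3.264 servings → $2.39.
tempeh + chickpeas with both targets exact would need a negative amount; discard.
kale + kidney beans with both targets exact would need a negative amount; discard.
kale + chickpeas with both tight: 3.429 servings and 2.214 servings → $4.34.
kidney beans + chickpeas with both tight: 3 servings and 0.5 servings → $2.50.
The minimum over all feasible corners is $2.39.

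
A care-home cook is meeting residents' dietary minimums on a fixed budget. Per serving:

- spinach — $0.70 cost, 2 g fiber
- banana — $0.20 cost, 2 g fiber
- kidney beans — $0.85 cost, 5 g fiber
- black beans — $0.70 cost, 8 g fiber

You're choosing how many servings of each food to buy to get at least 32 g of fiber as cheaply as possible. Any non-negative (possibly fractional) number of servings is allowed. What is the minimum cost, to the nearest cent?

Cost per g of fiber: black beans $0.0875, banana $0.1000, kidney beans $0.1700, spinach $0.3500.
With no serving limits, use only black beans: 32 g / 8 g = 4 servings × $0.70 = $2.80.

$2.80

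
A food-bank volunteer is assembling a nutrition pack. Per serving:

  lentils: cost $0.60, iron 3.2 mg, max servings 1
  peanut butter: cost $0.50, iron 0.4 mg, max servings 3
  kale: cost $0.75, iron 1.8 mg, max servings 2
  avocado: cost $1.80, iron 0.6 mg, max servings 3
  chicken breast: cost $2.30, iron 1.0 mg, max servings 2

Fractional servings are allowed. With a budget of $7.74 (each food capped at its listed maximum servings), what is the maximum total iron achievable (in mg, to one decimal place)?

9.8 mg

Iron per dollar: lentils 5.333, kale 2.4, peanut butter 0.8, chicken breast 0.4348, avocado 0.3333.
Take 1 serving of lentils: spends $0.60, +3.2 mg iron (running total 3.2 mg).
Take 2 servings of kale: spends $1.50, +3.6 mg iron (running total 6.8 mg).
Take 3 servings of peanut butter: spends $1.50, +1.2 mg iron (running total 8.0 mg).
Take 1.8 servings of chicken breast: spends $4.14, +1.8 mg iron (running total 9.8 mg).
Greedy by best ratio exhausts the cost allowance optimally: 9.8 mg.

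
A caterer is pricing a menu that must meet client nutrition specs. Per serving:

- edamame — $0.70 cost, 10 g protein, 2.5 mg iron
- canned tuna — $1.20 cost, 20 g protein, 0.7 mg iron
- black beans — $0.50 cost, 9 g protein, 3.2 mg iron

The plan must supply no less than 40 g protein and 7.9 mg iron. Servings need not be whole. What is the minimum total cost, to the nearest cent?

$2.22

With two linear requirements the optimum uses one or two foods; enumerate the corners.
edamame only: max(40/10, 7.9/2.5) = 4 servings → $2.80.
canned tuna only: max(40/20, 7.9/0.7) = 11.29 servings → $13.54.
black beans only: max(40/9, 7.9/3.2) = 4.444 servings → $2.22.
edamame + canned tuna with both tight: 3.023 servings and 0.4884 servings → $2.70.
edamame + black beans with both targets exact would need a negative amount; discard.
canned tuna + black beans with both tight: 0.9861 servings and 2.253 servings → $2.31.
The minimum over all feasible corners is $2.22.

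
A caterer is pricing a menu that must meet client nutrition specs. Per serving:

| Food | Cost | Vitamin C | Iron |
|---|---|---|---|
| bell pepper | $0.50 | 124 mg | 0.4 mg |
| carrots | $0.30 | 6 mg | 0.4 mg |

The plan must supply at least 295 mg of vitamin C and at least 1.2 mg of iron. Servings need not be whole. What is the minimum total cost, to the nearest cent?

$1.37

bell pepper only: max(295/124, 1.2/0.4) = 3 servings → $1.50.
carrots only: max(295/6, 1.2/0.4) = 49.17 servings → $14.75.
bell pepper + carrots with both tight: 2.347 servings and 0.6525 servings → $1.37.
Cheapest feasible corner: $1.37.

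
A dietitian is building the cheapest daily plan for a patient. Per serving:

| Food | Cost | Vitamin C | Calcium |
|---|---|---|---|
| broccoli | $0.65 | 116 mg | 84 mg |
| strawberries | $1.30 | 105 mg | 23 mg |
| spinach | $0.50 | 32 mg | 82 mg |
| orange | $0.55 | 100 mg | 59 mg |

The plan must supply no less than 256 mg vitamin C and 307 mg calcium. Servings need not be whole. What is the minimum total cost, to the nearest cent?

broccoli only: max(256/116, 307/84) = 3.655 servings → $2.38.
strawberries only: max(256/105, 307/23) = 13.35 servings → $17.35.
spinach only: max(256/32, 307/82) = 8 servings → $4.00.
orange only: max(256/100, 307/59) = 5.203 servings → $2.86.
broccoli + strawberries: the both-tight solution has a negative serving — not a feasible corner.
broccoli + spinach with both tight: 1.637 servings and 2.067 servings → $2.10.
broccoli + orange: intersection lies outside the first quadrant.
strawberries + spinach with both tight: 1.418 servings and 3.346 servings → $3.52.
strawberries + orange with both targets exact would need a negative amount; discard.
spinach + orange with both tight: 2.471 servings and 1.769 servings → $2.21.
So the least-cost plan costs $2.10.

$2.10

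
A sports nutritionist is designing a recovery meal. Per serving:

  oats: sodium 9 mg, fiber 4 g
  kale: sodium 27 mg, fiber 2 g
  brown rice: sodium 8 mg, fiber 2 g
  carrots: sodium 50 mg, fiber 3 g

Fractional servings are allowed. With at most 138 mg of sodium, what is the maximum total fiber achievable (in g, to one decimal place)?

Fiber per mg sodium: oats 0.4444, brown rice 0.25, kale 0.07407, carrots 0.06.
With no serving limits, spend the whole sodium allowance on oats: 138 mg / 9 mg × 4 g = 61.3 g.

61.3 g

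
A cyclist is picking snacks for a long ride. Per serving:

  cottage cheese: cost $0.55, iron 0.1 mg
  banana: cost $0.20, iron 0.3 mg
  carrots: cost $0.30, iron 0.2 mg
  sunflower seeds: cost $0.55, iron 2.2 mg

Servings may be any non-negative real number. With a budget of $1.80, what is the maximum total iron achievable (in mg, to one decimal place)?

7.2 mg

Iron per dollar: sunflower seeds 4, banana 1.5, carrots 0.6667, cottage cheese 0.1818.
With no serving limits, spend the whole cost allowance on sunflower seeds: $1.80 / $0.55 × 2.2 mg = 7.2 mg.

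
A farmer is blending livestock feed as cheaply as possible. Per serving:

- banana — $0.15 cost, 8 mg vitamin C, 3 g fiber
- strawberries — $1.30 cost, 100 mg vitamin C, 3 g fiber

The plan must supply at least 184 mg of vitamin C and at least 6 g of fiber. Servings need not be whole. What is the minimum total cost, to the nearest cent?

$2.40

Compare the cost at each extreme point of the feasible region.
banana only: max(184/8, 6/3) = 23 servings → $3.45.
strawberries only: max(184/100, 6/3) = 2 servings → $2.60.
banana + strawberries with both tight: 0.1739 servings and 1.826 servings → $2.40.
So the least-cost plan costs $2.40.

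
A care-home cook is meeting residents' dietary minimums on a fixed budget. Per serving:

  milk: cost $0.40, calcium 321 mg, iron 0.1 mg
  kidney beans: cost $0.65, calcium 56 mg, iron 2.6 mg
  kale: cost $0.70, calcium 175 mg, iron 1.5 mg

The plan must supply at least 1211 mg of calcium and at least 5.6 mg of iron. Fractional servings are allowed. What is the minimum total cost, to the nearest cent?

Check every corner: each single food scaled to meet both minima, and each pair solved so both constraints bind.
milk only: max(1211/321, 5.6/0.1) = 56 servings → $22.40.
kidney beans only: max(1211/56, 5.6/2.6) = 21.62 servings → $14.06.
kale only: max(1211/175, 5.6/1.5) = 6.92 servings → $4.84.
milk + kidney beans with both tight: 3.42 servings and 2.022 servings → $2.68.
milk + kale with both tight: 1.803 servings and 3.613 servings → $3.25.
kidney beans + kale: intersection lies outside the first quadrant.
The minimum over all feasible corners is $2.68.

$2.68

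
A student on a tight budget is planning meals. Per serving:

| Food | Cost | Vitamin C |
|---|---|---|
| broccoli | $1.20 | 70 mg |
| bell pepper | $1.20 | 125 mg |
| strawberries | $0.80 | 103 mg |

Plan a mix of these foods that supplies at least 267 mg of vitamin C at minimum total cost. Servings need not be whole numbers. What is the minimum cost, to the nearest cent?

$2.07

Cost per mg of vitamin C: strawberries $0.0078, bell pepper $0.0096, broccoli $0.0171.
With no serving limits, use only strawberries: 267 mg / 103 mg = 2.592 servings × $0.80 = $2.07.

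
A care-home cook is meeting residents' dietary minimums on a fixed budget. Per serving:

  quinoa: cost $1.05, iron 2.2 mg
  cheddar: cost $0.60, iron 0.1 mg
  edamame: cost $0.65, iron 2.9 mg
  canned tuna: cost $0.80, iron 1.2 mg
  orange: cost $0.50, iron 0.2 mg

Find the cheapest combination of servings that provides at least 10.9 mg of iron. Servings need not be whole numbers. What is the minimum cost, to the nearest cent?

Cost per mg of iron: edamame $0.2241, quinoa $0.4773, canned tuna $0.6667, orange $2.5000, cheddar $6.0000.
With no serving limits, use only edamame: 10.9 mg / 2.9 mg = 3.759 servings × $0.65 = $2.44.

$2.44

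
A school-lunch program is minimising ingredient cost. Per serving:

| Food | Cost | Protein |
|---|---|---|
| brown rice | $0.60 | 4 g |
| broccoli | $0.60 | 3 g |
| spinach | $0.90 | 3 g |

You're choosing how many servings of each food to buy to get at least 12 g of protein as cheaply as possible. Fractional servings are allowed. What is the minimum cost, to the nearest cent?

Cost per g of protein: brown rice $0.1500, broccoli $0.2000, spinach $0.3000.
With no serving limits, use only brown rice: 12 g / 4 g = 3 servings × $0.60 = $1.80.

$1.80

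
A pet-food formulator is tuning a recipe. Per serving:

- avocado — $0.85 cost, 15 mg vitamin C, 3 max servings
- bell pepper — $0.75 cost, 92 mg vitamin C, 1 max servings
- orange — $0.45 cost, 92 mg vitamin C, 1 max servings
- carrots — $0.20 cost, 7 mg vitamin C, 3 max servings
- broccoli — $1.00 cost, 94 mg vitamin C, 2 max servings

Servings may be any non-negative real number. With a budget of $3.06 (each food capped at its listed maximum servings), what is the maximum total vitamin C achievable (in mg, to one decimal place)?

358.8 mg

Vitamin C per dollar: orange 204.4, bell pepper 122.7, broccoli 94, carrots 35, avocado 17.65.
Take 1 serving of orange: spends $0.45, +92.0 mg vitamin C (running total 92.0 mg).
Take 1 serving of bell pepper: spends $0.75, +92.0 mg vitamin C (running total 184.0 mg).
Take 1.86 servings of broccoli: spends $1.86, +174.8 mg vitamin C (running total 358.8 mg).
Greedy by best ratio exhausts the cost allowance optimally: 358.8 mg.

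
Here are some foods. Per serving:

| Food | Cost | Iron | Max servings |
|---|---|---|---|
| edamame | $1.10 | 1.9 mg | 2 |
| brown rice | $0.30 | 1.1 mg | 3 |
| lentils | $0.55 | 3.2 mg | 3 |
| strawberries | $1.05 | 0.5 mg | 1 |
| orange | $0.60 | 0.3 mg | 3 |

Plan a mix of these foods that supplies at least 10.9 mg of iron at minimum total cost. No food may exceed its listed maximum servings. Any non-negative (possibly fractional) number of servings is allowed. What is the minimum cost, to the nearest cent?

$2.00

Cost per mg of iron: lentils $0.1719, brown rice $0.2727, edamame $0.5789, orange $2.0000, strawberries $2.1000.
Take 3 servings of lentils: +9.6 mg iron for $1.65 (total $1.65, still need 1.3 mg).
Take 1.182 servings of brown rice: +1.3 mg iron for $0.35 (total $2.00, still need 0.0 mg).
Greedy by cheapest-per-mg is optimal for a single linear constraint, so the minimum cost is $2.00.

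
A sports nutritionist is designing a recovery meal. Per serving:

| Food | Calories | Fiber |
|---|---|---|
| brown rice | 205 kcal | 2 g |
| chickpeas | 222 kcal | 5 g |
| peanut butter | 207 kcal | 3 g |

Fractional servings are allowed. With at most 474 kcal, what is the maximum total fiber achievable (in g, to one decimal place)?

10.7 g

Fiber per kcal: chickpeas 0.02252, peanut butter 0.01449, brown rice 0.009756.
With no serving limits, spend the whole calories allowance on chickpeas: 474 kcal / 222 kcal × 5 g = 10.7 g.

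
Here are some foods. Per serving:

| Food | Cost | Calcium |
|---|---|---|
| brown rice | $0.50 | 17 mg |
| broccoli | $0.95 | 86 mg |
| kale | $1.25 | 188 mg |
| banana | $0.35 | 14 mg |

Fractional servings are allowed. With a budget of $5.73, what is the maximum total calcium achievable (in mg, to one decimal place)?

Calcium per dollar: kale 150.4, broccoli 90.53, banana 40, brown rice 34.
With no serving limits, spend the whole cost allowance on kale: $5.73 / $1.25 × 188 mg = 861.8 mg.

861.8 mg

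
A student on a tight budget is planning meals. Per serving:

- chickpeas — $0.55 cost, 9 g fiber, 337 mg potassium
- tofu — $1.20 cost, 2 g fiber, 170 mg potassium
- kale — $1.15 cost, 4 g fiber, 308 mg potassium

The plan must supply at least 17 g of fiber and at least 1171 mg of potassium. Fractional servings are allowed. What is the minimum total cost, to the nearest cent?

For a min-cost LP with two ≥-constraints, a basic feasible solution has at most two positive variables.
chickpeas only: max(17/9, 1171/337) = 3.475 servings → $1.91.
tofu only: max(17/2, 1171/170) = 8.5 servings → $10.20.
kale only: max(17/4, 1171/308) = 4.25 servings → $4.89.
chickpeas + tofu with both tight: 0.6402 servings and 5.619 servings → $7.10.
chickpeas + kale with both tight: 0.3876 servings and 3.378 servings → $4.10.
tofu + kale with both targets exact would need a negative amount; discard.
So the least-cost plan costs $1.91.

$1.91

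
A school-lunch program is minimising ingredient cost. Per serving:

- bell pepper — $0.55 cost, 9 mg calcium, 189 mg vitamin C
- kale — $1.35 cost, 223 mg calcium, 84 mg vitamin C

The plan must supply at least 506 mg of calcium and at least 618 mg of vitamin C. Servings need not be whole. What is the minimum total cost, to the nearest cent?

bell pepper only: max(506/9, 618/189) = 56.22 servings → $30.92.
kale only: max(506/223, 618/84) = 7.357 servings → $9.93.
bell pepper + kale with both tight: 2.303 servings and 2.176 servings → $4.20.
So the least-cost plan costs $4.20.

$4.20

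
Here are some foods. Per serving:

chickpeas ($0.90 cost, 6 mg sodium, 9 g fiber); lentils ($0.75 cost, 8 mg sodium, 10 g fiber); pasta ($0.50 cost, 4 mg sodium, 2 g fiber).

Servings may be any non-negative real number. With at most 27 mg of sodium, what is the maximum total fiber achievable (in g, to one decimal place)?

40.5 g

Fiber per mg sodium: chickpeas 1.5, lentils 1.25, pasta 0.5.
With no serving limits, spend the whole sodium allowance on chickpeas: 27 mg / 6 mg × 9 g = 40.5 g.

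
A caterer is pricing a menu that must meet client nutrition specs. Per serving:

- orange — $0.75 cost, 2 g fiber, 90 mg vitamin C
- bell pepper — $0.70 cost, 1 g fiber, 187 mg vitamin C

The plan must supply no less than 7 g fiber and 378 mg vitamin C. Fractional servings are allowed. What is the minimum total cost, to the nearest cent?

$2.77

With two linear requirements the optimum uses one or two foods; enumerate the corners.
orange only: max(7/2, 378/90) = 4.2 servings → $3.15.
bell pepper only: max(7/1, 378/187) = 7 servings → $4.90.
orange + bell pepper with both tight: 3.278 servings and 0.4437 servings → $2.77.
So the least-cost plan costs $2.77.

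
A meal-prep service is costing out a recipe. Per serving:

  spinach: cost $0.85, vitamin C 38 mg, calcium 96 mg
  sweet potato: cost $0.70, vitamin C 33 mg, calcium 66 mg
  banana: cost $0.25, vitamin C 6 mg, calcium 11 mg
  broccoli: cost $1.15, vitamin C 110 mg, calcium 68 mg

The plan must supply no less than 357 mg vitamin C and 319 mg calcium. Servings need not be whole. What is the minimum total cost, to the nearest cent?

With two linear requirements the optimum uses one or two foods; enumerate the corners.
spinach only: max(357/38, 319/96) = 9.395 servings → $7.99.
sweet potato only: max(357/33, 319/66) = 10.82 servings → $7.57.
banana only: max(357/6, 319/11) = 59.5 servings → $14.88.
broccoli only: max(357/110, 319/68) = 4.691 servings → $5.39.
spinach + sweet potato: intersection lies outside the first quadrant.
spinach + banana: the both-tight solution has a negative serving — not a feasible corner.
spinach + broccoli with both tight: 1.356 servings and 2.777 servings → $4.35.
sweet potato + banana: intersection lies outside the first quadrant.
sweet potato + broccoli with both tight: 2.156 servings and 2.599 servings → $4.50.
banana + broccoli with both tight: 13.48 servings and 2.51 servings → $6.26.
The minimum over all feasible corners is $4.35.

$4.35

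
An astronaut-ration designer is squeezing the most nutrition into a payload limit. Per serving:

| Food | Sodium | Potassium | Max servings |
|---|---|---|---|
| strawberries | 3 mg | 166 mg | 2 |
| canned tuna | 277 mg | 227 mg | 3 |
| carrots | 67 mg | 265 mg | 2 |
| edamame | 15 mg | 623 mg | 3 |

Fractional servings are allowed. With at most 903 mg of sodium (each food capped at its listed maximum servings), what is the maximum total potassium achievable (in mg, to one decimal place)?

Potassium per mg sodium: strawberries 55.33, edamame 41.53, carrots 3.955, canned tuna 0.8195.
Take 2 servings of strawberries: uses 6 mg sodium, +332.0 mg potassium (running total 332.0 mg).
Take 3 servings of edamame: uses 45 mg sodium, +1869.0 mg potassium (running total 2201.0 mg).
Take 2 servings of carrots: uses 134 mg sodium, +530.0 mg potassium (running total 2731.0 mg).
Take 2.592 servings of canned tuna: uses 718 mg sodium, +588.4 mg potassium (running total 3319.4 mg).
Filling greedily by potassium-per-mg sodium is optimal for one linear limit, giving 3319.4 mg.

3319.4 mg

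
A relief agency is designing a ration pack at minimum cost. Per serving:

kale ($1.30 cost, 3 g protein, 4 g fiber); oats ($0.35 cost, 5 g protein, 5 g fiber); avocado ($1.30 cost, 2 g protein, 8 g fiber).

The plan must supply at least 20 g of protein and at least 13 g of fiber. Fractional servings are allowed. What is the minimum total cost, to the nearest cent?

$1.40

Check every corner: each single food scaled to meet both minima, and each pair solved so both constraints bind.
kale only: max(20/3, 13/4) = 6.667 servings → $8.67.
oats only: max(20/5, 13/5) = 4 servings → $1.40.
avocado only: max(20/2, 13/8) = 10 servings → $13.00.
kale + oats: intersection lies outside the first quadrant.
kale + avocado: the both-tight solution has a negative serving — not a feasible corner.
oats + avocado: the both-tight solution has a negative serving — not a feasible corner.
So the least-cost plan costs $1.40.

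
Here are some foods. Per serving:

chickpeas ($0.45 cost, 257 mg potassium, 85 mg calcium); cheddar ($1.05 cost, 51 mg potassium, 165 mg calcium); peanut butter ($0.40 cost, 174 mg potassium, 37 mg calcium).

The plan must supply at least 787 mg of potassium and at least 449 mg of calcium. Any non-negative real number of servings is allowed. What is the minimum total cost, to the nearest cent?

With two linear requirements the optimum uses one or two foods; enumerate the corners.
chickpeas only: max(787/257, 449/85) = 5.282 servings → $2.38.
cheddar only: max(787/51, 449/165) = 15.43 servings → $16.20.
peanut butter only: max(787/174, 449/37) = 12.14 servings → $4.85.
chickpeas + cheddar with both tight: 2.809 servings and 1.274 servings → $2.60.
chickpeas + peanut butter: the both-tight solution has a negative serving — not a feasible corner.
cheddar + peanut butter with both tight: 1.827 servings and 3.987 servings → $3.51.
Cheapest feasible corner: $2.38.

$2.38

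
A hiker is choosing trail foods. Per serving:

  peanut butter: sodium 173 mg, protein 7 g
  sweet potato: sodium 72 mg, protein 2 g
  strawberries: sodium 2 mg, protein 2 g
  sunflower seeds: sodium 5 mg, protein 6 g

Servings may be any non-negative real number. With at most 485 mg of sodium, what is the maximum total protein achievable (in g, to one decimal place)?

Protein per mg sodium: sunflower seeds 1.2, strawberries 1, peanut butter 0.04046, sweet potato 0.02778.
With no serving limits, spend the whole sodium allowance on sunflower seeds: 485 mg / 5 mg × 6 g = 582.0 g.

582.0 g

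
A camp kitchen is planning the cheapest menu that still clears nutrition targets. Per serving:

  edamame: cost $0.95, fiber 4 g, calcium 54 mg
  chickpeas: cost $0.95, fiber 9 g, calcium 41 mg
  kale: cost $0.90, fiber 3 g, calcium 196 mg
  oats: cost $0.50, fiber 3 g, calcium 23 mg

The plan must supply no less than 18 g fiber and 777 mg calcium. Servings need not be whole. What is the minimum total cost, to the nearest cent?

$4.12

The cheapest plan sits at a corner of the feasible region — with two constraints it uses at most two foods.
edamame only: max(18/4, 777/54) = 14.39 servings → $13.67.
chickpeas only: max(18/9, 777/41) = 18.95 servings → $18.00.
kale only: max(18/3, 777/196) = 6 servings → $5.40.
oats only: max(18/3, 777/23) = 33.78 servings → $16.89.
edamame + chickpeas with both targets exact would need a negative amount; discard.
edamame + kale with both tight: 1.924 servings and 3.434 servings → $4.92.
edamame + oats: intersection lies outside the first quadrant.
chickpeas + kale with both tight: 0.7294 servings and 3.812 servings → $4.12.
chickpeas + oats: the both-tight solution has a negative serving — not a feasible corner.
kale + oats with both tight: 3.694 servings and 2.306 servings → $4.48.
Cheapest feasible corner: $4.12.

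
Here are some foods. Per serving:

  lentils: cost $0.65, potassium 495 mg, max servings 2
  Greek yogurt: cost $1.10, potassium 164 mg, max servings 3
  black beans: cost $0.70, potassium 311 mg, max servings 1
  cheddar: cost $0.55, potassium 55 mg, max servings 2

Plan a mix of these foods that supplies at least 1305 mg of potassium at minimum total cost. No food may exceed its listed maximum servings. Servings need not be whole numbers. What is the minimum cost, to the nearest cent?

Cost per mg of potassium: lentils $0.0013, black beans $0.0023, Greek yogurt $0.0067, cheddar $0.0100.
Take 2 servings of lentils: +990.0 mg potassium for $1.30 (total $1.30, still need 315.0 mg).
Take 1 serving of black beans: +311.0 mg potassium for $0.70 (total $2.00, still need 4.0 mg).
Take 0.02439 servings of Greek yogurt: +4.0 mg potassium for $0.03 (total $2.03, still need 0.0 mg).
Filling from the cheapest source first is optimal under one linear minimum: $2.03.

$2.03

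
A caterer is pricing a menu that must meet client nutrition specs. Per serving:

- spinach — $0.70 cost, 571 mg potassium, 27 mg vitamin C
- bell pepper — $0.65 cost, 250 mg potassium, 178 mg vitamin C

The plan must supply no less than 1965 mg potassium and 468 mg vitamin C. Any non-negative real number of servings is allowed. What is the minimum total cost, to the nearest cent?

$3.18

A basic optimal solution has at most two foods positive. Try each food alone and each pair with both targets met exactly.
spinach only: max(1965/571, 468/27) = 17.33 servings → $12.13.
bell pepper only: max(1965/250, 468/178) = 7.86 servings → $5.11.
spinach + bell pepper with both tight: 2.453 servings and 2.257 servings → $3.18.
Cheapest feasible corner: $3.18.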